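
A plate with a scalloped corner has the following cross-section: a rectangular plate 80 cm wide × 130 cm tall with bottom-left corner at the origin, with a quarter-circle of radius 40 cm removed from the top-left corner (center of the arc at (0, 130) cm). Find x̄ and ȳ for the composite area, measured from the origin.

plate: A = 80 × 130 = 10400.00, centroid at (40.00, 65.00).
removed quarter-circle: A = −¼π·40² = -1256.64, centroid at (16.98, 113.02).
ΣA = 9143.36 cm²
ΣAx̄ = (10400.00)(40.00) + (-1256.64)(16.98) = 394666.67 cm³
ΣAȳ = (10400.00)(65.00) + (-1256.64)(113.02) = 533970.52 cm³
x̄ = 394666.67 / 9143.36 = 43.16 cm
ȳ = 533970.52 / 9143.36 = 58.40 cm

x̄ = 43.16 cm, ȳ = 58.40 cm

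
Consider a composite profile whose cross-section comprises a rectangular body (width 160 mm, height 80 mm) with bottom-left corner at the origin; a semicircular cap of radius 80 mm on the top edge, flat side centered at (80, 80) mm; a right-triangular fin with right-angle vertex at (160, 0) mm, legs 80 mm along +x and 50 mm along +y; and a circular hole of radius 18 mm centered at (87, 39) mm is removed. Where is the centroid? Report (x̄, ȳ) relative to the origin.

x̄ = 88.65 mm, ȳ = 69.28 mm

rectangular body: A = 160 × 80 = 12800.00, centroid at (80.00, 40.00).
semicircular top: A = ½π·80² = 10053.10, centroid at (80.00, 113.95).
triangular fin: A = ½·80·50 = 2000.00, centroid at (186.67, 16.67).
hole: A = −π·18² = -1017.88, centroid at (87.00, 39.00).
ΣA = 23835.22 mm²
ΣAx̄ = (12800.00)(80.00) + (10053.10)(80.00) + (2000.00)(186.67) + (-1017.88)(87.00) = 2113025.84 mm³
ΣAȳ = (12800.00)(40.00) + (10053.10)(113.95) + (2000.00)(16.67) + (-1017.88)(39.00) = 1651217.22 mm³
x̄ = 2113025.84 / 23835.22 = 88.65 mm
ȳ = 1651217.22 / 23835.22 = 69.28 mm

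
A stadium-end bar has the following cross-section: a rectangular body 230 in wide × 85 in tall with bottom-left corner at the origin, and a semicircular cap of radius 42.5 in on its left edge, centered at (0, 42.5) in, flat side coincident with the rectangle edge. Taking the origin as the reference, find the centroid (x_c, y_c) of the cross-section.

x_c = 98.14 in, y_c = 42.50 in

rectangular body: A = 230 × 85 = 19550.00, centroid at (115.00, 42.50).
semicircular end: A = ½π·42.5² = 2837.25, centroid at (-18.04, 42.50).
ΣA = 22387.25 in², ΣAx_c = 2197072.92 in³, ΣAy_c = 951458.16 in³.
x_c = 2197072.92/22387.25 = 98.14 in; y_c = 951458.16/22387.25 = 42.50 in.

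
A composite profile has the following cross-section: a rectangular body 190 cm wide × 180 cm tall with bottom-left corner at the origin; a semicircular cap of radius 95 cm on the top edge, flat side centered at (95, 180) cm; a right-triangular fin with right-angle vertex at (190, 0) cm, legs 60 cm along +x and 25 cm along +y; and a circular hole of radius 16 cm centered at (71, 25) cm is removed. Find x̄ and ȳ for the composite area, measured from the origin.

Part | A | x̄ᵢ | ȳᵢ | A·x̄ᵢ | A·ȳᵢ
rectangular body | 34200.00 | 95.00 | 90.00 | 3249000.00 | 3078000.00
semicircular top | 14176.44 | 95.00 | 220.32 | 1346761.50 | 3123341.97
triangular fin | 750.00 | 210.00 | 8.33 | 157500.00 | 6250.00
hole | -804.25 | 71.00 | 25.00 | -57101.59 | -20106.19
Σ | 48322.19 |  |  | 4696159.91 | 6187485.77
x̄ = 4696159.91 / 48322.19 = 97.18 cm
ȳ = 6187485.77 / 48322.19 = 128.05 cm

x̄ = 97.18 cm, ȳ = 128.05 cm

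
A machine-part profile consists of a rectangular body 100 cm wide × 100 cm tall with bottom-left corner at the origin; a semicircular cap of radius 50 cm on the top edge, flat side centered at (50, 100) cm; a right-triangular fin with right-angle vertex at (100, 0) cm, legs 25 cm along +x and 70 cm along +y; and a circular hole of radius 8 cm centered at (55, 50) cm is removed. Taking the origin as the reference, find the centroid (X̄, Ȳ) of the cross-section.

X̄ = 53.43 cm, Ȳ = 67.56 cm

rectangular body: A = 100 × 100 = 10000.00, centroid at (50.00, 50.00).
semicircular top: A = ½π·50² = 3926.99, centroid at (50.00, 121.22).
triangular fin: A = ½·25·70 = 875.00, centroid at (108.33, 23.33).
hole: A = −π·8² = -201.06, centroid at (55.00, 50.00).
ΣA = 14600.93 cm², ΣAX̄ = 780082.80 cm³, ΣAȲ = 986395.99 cm³.
X̄ = 780082.80/14600.93 = 53.43 cm; Ȳ = 986395.99/14600.93 = 67.56 cm.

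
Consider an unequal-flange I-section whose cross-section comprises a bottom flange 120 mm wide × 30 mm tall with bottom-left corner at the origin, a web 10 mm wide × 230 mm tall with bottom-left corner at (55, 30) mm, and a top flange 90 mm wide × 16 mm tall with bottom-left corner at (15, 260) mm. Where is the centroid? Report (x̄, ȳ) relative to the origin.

bottom flange: A = 120 × 30 = 3600.00, centroid at (60.00, 15.00).
web: A = 10 × 230 = 2300.00, centroid at (60.00, 145.00).
top flange: A = 90 × 16 = 1440.00, centroid at (60.00, 268.00).
ΣA = 7340.00 mm², ΣAx̄ = 440400.00 mm³, ΣAȳ = 773420.00 mm³.
x̄ = 440400.00/7340.00 = 60.00 mm; ȳ = 773420.00/7340.00 = 105.37 mm.

x̄ = 60.00 mm, ȳ = 105.37 mm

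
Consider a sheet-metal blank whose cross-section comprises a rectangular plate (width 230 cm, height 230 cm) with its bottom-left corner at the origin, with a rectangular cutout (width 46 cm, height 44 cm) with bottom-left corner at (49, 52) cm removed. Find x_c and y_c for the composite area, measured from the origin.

x_c = 116.71 cm, y_c = 116.63 cm

Part | A | x̄ᵢ | ȳᵢ | A·x̄ᵢ | A·ȳᵢ
plate | 52900.00 | 115.00 | 115.00 | 6083500.00 | 6083500.00
hole | -2024.00 | 72.00 | 74.00 | -145728.00 | -149776.00
Σ | 50876.00 |  |  | 5937772.00 | 5933724.00
x_c = 5937772.00 / 50876.00 = 116.71 cm
y_c = 5933724.00 / 50876.00 = 116.63 cm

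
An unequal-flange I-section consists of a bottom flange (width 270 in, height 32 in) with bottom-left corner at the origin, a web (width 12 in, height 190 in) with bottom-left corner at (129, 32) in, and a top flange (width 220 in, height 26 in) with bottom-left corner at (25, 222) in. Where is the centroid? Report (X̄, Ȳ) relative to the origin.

X̄ = 135.00 in, Ȳ = 106.49 in

bottom flange: A = 270 × 32 = 8640.00, centroid at (135.00, 16.00).
web: A = 12 × 190 = 2280.00, centroid at (135.00, 127.00).
top flange: A = 220 × 26 = 5720.00, centroid at (135.00, 235.00).
ΣA = 16640.00 in²
ΣAX̄ = (8640.00)(135.00) + (2280.00)(135.00) + (5720.00)(135.00) = 2246400.00 in³
ΣAȲ = (8640.00)(16.00) + (2280.00)(127.00) + (5720.00)(235.00) = 1772000.00 in³
X̄ = 2246400.00 / 16640.00 = 135.00 in
Ȳ = 1772000.00 / 16640.00 = 106.49 in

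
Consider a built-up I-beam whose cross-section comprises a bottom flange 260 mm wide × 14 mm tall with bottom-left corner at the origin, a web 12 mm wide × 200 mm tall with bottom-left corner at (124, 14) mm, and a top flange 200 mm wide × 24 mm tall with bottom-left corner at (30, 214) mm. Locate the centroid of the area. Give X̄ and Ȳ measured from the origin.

X̄ = 130.00 mm, Ȳ = 127.66 mm

bottom flange: A = 260 × 14 = 3640.00, centroid at (130.00, 7.00).
web: A = 12 × 200 = 2400.00, centroid at (130.00, 114.00).
top flange: A = 200 × 24 = 4800.00, centroid at (130.00, 226.00).
ΣA = 10840.00 mm²
ΣAX̄ = (3640.00)(130.00) + (2400.00)(130.00) + (4800.00)(130.00) = 1409200.00 mm³
ΣAȲ = (3640.00)(7.00) + (2400.00)(114.00) + (4800.00)(226.00) = 1383880.00 mm³
X̄ = 1409200.00 / 10840.00 = 130.00 mm
Ȳ = 1383880.00 / 10840.00 = 127.66 mm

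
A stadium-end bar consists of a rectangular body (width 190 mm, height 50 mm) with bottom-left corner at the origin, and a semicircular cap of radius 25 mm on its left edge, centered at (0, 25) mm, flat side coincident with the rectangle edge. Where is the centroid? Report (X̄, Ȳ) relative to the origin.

X̄ = 85.11 mm, Ȳ = 25.00 mm

rectangular body: A = 190 × 50 = 9500.00, centroid at (95.00, 25.00).
semicircular end: A = ½π·25² = 981.75, centroid at (-10.61, 25.00).
ΣA = 10481.75 mm²
ΣAX̄ = (9500.00)(95.00) + (981.75)(-10.61) = 892083.33 mm³
ΣAȲ = (9500.00)(25.00) + (981.75)(25.00) = 262043.69 mm³
X̄ = 892083.33 / 10481.75 = 85.11 mm
Ȳ = 262043.69 / 10481.75 = 25.00 mm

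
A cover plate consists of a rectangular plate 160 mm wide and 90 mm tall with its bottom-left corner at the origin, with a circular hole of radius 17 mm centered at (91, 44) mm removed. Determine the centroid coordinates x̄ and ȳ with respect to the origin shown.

x̄ = 79.26 mm, ȳ = 45.07 mm

Part | A | x̄ᵢ | ȳᵢ | A·x̄ᵢ | A·ȳᵢ
plate | 14400.00 | 80.00 | 45.00 | 1152000.00 | 648000.00
hole | -907.92 | 91.00 | 44.00 | -82620.75 | -39948.49
Σ | 13492.08 |  |  | 1069379.25 | 608051.51
x̄ = 1069379.25 / 13492.08 = 79.26 mm
ȳ = 608051.51 / 13492.08 = 45.07 mm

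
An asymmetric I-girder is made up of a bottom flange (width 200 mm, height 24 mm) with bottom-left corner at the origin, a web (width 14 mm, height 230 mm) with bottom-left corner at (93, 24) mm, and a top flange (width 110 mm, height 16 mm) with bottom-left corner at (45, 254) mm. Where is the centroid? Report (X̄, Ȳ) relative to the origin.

bottom flange: A = 200 × 24 = 4800.00, centroid at (100.00, 12.00).
web: A = 14 × 230 = 3220.00, centroid at (100.00, 139.00).
top flange: A = 110 × 16 = 1760.00, centroid at (100.00, 262.00).
ΣA = 9780.00 mm²
ΣAX̄ = (4800.00)(100.00) + (3220.00)(100.00) + (1760.00)(100.00) = 978000.00 mm³
ΣAȲ = (4800.00)(12.00) + (3220.00)(139.00) + (1760.00)(262.00) = 966300.00 mm³
X̄ = 978000.00 / 9780.00 = 100.00 mm
Ȳ = 966300.00 / 9780.00 = 98.80 mm

X̄ = 100.00 mm, Ȳ = 98.80 mm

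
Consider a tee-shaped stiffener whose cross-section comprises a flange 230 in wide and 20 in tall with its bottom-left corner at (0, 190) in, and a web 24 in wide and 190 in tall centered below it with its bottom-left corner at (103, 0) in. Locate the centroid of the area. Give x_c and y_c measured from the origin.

x_c = 115.00 in, y_c = 147.73 in

Part | A | x̄ᵢ | ȳᵢ | A·x̄ᵢ | A·ȳᵢ
web | 4560.00 | 115.00 | 95.00 | 524400.00 | 433200.00
flange | 4600.00 | 115.00 | 200.00 | 529000.00 | 920000.00
Σ | 9160.00 |  |  | 1053400.00 | 1353200.00
x_c = 1053400.00 / 9160.00 = 115.00 in
y_c = 1353200.00 / 9160.00 = 147.73 in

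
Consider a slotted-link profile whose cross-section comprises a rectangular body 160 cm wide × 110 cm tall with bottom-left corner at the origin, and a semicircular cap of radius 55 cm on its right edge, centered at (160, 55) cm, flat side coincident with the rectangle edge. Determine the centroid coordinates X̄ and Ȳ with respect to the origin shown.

rectangular body: A = 160 × 110 = 17600.00, centroid at (80.00, 55.00).
semicircular end: A = ½π·55² = 4751.66, centroid at (183.34, 55.00).
ΣA = 22351.66 cm², ΣAX̄ = 2279182.09 cm³, ΣAȲ = 1229341.24 cm³.
X̄ = 2279182.09/22351.66 = 101.97 cm; Ȳ = 1229341.24/22351.66 = 55.00 cm.

X̄ = 101.97 cm, Ȳ = 55.00 cm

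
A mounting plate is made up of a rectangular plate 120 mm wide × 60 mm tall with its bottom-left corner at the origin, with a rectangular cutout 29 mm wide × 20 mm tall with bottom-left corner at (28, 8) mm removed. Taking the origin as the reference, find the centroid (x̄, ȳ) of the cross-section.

x̄ = 61.53 mm, ȳ = 31.05 mm

plate: A = 120 × 60 = 7200.00, centroid at (60.00, 30.00).
hole: A = −(29 × 20) = -580.00, centroid at (42.50, 18.00).
ΣA = 6620.00 mm²
ΣAx̄ = (7200.00)(60.00) + (-580.00)(42.50) = 407350.00 mm³
ΣAȳ = (7200.00)(30.00) + (-580.00)(18.00) = 205560.00 mm³
x̄ = 407350.00 / 6620.00 = 61.53 mm
ȳ = 205560.00 / 6620.00 = 31.05 mm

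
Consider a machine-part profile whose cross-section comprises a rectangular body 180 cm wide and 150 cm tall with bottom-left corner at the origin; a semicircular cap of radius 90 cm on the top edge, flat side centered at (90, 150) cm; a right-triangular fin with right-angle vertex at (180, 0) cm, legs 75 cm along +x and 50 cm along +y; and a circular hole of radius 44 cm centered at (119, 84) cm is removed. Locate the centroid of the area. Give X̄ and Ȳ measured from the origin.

rectangular body: A = 180 × 150 = 27000.00, centroid at (90.00, 75.00).
semicircular top: A = ½π·90² = 12723.45, centroid at (90.00, 188.20).
triangular fin: A = ½·75·50 = 1875.00, centroid at (205.00, 16.67).
hole: A = −π·44² = -6082.12, centroid at (119.00, 84.00).
ΣA = 35516.33 cm²
ΣAX̄ = (27000.00)(90.00) + (12723.45)(90.00) + (1875.00)(205.00) + (-6082.12)(119.00) = 3235712.84 cm³
ΣAȲ = (27000.00)(75.00) + (12723.45)(188.20) + (1875.00)(16.67) + (-6082.12)(84.00) = 3939869.17 cm³
X̄ = 3235712.84 / 35516.33 = 91.10 cm
Ȳ = 3939869.17 / 35516.33 = 110.93 cm

X̄ = 91.10 cm, Ȳ = 110.93 cm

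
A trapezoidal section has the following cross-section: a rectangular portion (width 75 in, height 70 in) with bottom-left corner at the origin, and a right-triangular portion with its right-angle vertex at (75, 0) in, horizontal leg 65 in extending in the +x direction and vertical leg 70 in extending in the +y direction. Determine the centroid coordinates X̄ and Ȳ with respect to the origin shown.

X̄ = 55.39 in, Ȳ = 31.47 in

Part | A | x̄ᵢ | ȳᵢ | A·x̄ᵢ | A·ȳᵢ
rectangular portion | 5250.00 | 37.50 | 35.00 | 196875.00 | 183750.00
triangular portion | 2275.00 | 96.67 | 23.33 | 219916.67 | 53083.33
Σ | 7525.00 |  |  | 416791.67 | 236833.33
X̄ = 416791.67 / 7525.00 = 55.39 in
Ȳ = 236833.33 / 7525.00 = 31.47 in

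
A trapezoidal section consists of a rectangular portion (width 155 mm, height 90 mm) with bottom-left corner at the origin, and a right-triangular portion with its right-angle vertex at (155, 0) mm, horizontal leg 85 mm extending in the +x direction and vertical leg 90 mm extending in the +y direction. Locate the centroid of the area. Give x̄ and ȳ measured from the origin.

rectangular portion: A = 155 × 90 = 13950.00, centroid at (77.50, 45.00).
triangular portion: A = ½·85·90 = 3825.00, centroid at (183.33, 30.00).
ΣA = 17775.00 mm², ΣAx̄ = 1782375.00 mm³, ΣAȳ = 742500.00 mm³.
x̄ = 1782375.00/17775.00 = 100.27 mm; ȳ = 742500.00/17775.00 = 41.77 mm.

x̄ = 100.27 mm, ȳ = 41.77 mm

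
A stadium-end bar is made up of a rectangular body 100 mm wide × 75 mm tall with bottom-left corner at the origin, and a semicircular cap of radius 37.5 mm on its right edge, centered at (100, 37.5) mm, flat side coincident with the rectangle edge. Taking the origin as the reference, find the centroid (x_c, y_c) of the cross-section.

x_c = 65.00 mm, y_c = 37.50 mm

rectangular body: A = 100 × 75 = 7500.00, centroid at (50.00, 37.50).
semicircular end: A = ½π·37.5² = 2208.93, centroid at (115.92, 37.50).
ΣA = 9708.93 mm²
ΣAx_c = (7500.00)(50.00) + (2208.93)(115.92) = 631049.48 mm³
ΣAy_c = (7500.00)(37.50) + (2208.93)(37.50) = 364084.96 mm³
x_c = 631049.48 / 9708.93 = 65.00 mm
y_c = 364084.96 / 9708.93 = 37.50 mm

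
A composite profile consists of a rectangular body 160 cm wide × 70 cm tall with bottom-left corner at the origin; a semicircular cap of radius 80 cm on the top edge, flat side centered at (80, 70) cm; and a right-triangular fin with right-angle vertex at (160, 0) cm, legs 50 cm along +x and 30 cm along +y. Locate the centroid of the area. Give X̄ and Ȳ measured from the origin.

Part | A | x̄ᵢ | ȳᵢ | A·x̄ᵢ | A·ȳᵢ
rectangular body | 11200.00 | 80.00 | 35.00 | 896000.00 | 392000.00
semicircular top | 10053.10 | 80.00 | 103.95 | 804247.72 | 1045050.09
triangular fin | 750.00 | 176.67 | 10.00 | 132500.00 | 7500.00
Σ | 22003.10 |  |  | 1832747.72 | 1444550.09
X̄ = 1832747.72 / 22003.10 = 83.29 cm
Ȳ = 1444550.09 / 22003.10 = 65.65 cm

X̄ = 83.29 cm, Ȳ = 65.65 cm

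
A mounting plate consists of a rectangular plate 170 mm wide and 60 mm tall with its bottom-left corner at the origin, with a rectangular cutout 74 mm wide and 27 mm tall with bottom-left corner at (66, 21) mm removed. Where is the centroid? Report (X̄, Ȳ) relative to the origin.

plate: A = 170 × 60 = 10200.00, centroid at (85.00, 30.00).
hole: A = −(74 × 27) = -1998.00, centroid at (103.00, 34.50).
ΣA = 8202.00 mm²
ΣAX̄ = (10200.00)(85.00) + (-1998.00)(103.00) = 661206.00 mm³
ΣAȲ = (10200.00)(30.00) + (-1998.00)(34.50) = 237069.00 mm³
X̄ = 661206.00 / 8202.00 = 80.62 mm
Ȳ = 237069.00 / 8202.00 = 28.90 mm

X̄ = 80.62 mm, Ȳ = 28.90 mm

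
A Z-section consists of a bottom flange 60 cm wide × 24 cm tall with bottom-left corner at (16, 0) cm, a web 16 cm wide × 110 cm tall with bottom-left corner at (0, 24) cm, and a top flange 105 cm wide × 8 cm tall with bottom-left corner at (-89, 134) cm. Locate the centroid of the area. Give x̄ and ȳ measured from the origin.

bottom flange: A = 60 × 24 = 1440.00, centroid at (46.00, 12.00).
web: A = 16 × 110 = 1760.00, centroid at (8.00, 79.00).
top flange: A = 105 × 8 = 840.00, centroid at (-36.50, 138.00).
ΣA = 4040.00 cm², ΣAx̄ = 49660.00 cm³, ΣAȳ = 272240.00 cm³.
x̄ = 49660.00/4040.00 = 12.29 cm; ȳ = 272240.00/4040.00 = 67.39 cm.

x̄ = 12.29 cm, ȳ = 67.39 cm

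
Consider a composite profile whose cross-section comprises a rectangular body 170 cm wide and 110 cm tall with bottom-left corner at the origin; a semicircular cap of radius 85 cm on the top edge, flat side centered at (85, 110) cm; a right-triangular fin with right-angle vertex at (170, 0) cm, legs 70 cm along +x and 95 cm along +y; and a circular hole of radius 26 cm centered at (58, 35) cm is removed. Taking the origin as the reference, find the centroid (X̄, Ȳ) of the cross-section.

rectangular body: A = 170 × 110 = 18700.00, centroid at (85.00, 55.00).
semicircular top: A = ½π·85² = 11349.00, centroid at (85.00, 146.08).
triangular fin: A = ½·70·95 = 3325.00, centroid at (193.33, 31.67).
hole: A = −π·26² = -2123.72, centroid at (58.00, 35.00).
ΣA = 31250.29 cm², ΣAX̄ = 3073823.06 cm³, ΣAȲ = 2717268.63 cm³.
X̄ = 3073823.06/31250.29 = 98.36 cm; Ȳ = 2717268.63/31250.29 = 86.95 cm.

X̄ = 98.36 cm, Ȳ = 86.95 cm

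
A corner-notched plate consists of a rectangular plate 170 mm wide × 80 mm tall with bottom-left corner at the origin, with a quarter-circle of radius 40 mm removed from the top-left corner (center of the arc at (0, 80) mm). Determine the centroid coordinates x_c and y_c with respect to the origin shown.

Part | A | x̄ᵢ | ȳᵢ | A·x̄ᵢ | A·ȳᵢ
plate | 13600.00 | 85.00 | 40.00 | 1156000.00 | 544000.00
removed quarter-circle | -1256.64 | 16.98 | 63.02 | -21333.33 | -79197.63
Σ | 12343.36 |  |  | 1134666.67 | 464802.37
x_c = 1134666.67 / 12343.36 = 91.93 mm
y_c = 464802.37 / 12343.36 = 37.66 mm

x_c = 91.93 mm, y_c = 37.66 mm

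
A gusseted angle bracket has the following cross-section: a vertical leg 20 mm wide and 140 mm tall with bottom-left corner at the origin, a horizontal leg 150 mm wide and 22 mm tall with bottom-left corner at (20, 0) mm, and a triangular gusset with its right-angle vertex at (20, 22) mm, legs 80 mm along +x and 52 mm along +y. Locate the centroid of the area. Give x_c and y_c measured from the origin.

x_c = 53.61 mm, y_c = 38.40 mm

vertical leg: A = 20 × 140 = 2800.00, centroid at (10.00, 70.00).
horizontal leg: A = 150 × 22 = 3300.00, centroid at (95.00, 11.00).
gusset: A = ½·80·52 = 2080.00, centroid at (46.67, 39.33).
ΣA = 8180.00 mm², ΣAx_c = 438566.67 mm³, ΣAy_c = 314113.33 mm³.
x_c = 438566.67/8180.00 = 53.61 mm; y_c = 314113.33/8180.00 = 38.40 mm.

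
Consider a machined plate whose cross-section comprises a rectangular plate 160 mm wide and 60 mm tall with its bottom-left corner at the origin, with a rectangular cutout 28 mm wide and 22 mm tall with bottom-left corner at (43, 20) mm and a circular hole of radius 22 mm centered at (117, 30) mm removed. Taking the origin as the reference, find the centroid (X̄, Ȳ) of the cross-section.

Part | A | x̄ᵢ | ȳᵢ | A·x̄ᵢ | A·ȳᵢ
plate | 9600.00 | 80.00 | 30.00 | 768000.00 | 288000.00
hole 1 | -616.00 | 57.00 | 31.00 | -35112.00 | -19096.00
hole 2 | -1520.53 | 117.00 | 30.00 | -177902.11 | -45615.93
Σ | 7463.47 |  |  | 554985.89 | 223288.07
X̄ = 554985.89 / 7463.47 = 74.36 mm
Ȳ = 223288.07 / 7463.47 = 29.92 mm

X̄ = 74.36 mm, Ȳ = 29.92 mm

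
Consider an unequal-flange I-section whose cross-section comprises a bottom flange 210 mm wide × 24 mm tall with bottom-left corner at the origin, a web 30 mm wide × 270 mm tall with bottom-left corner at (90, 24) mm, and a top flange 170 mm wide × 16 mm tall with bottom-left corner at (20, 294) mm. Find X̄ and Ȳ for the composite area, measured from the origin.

X̄ = 105.00 mm, Ȳ = 136.81 mm

bottom flange: A = 210 × 24 = 5040.00, centroid at (105.00, 12.00).
web: A = 30 × 270 = 8100.00, centroid at (105.00, 159.00).
top flange: A = 170 × 16 = 2720.00, centroid at (105.00, 302.00).
ΣA = 15860.00 mm²
ΣAX̄ = (5040.00)(105.00) + (8100.00)(105.00) + (2720.00)(105.00) = 1665300.00 mm³
ΣAȲ = (5040.00)(12.00) + (8100.00)(159.00) + (2720.00)(302.00) = 2169820.00 mm³
X̄ = 1665300.00 / 15860.00 = 105.00 mm
Ȳ = 2169820.00 / 15860.00 = 136.81 mm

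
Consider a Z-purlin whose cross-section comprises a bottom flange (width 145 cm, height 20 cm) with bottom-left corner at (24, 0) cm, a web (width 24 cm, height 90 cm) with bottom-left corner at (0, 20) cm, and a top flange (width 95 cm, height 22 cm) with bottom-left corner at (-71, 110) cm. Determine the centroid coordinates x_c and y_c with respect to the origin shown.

bottom flange: A = 145 × 20 = 2900.00, centroid at (96.50, 10.00).
web: A = 24 × 90 = 2160.00, centroid at (12.00, 65.00).
top flange: A = 95 × 22 = 2090.00, centroid at (-23.50, 121.00).
ΣA = 7150.00 cm², ΣAx_c = 256655.00 cm³, ΣAy_c = 422290.00 cm³.
x_c = 256655.00/7150.00 = 35.90 cm; y_c = 422290.00/7150.00 = 59.06 cm.

x_c = 35.90 cm, y_c = 59.06 cm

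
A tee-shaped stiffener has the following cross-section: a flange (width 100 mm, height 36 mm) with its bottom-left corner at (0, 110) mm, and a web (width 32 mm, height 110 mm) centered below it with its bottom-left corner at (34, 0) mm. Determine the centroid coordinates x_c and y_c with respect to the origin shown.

x_c = 50.00 mm, y_c = 91.91 mm

Part | A | x̄ᵢ | ȳᵢ | A·x̄ᵢ | A·ȳᵢ
web | 3520.00 | 50.00 | 55.00 | 176000.00 | 193600.00
flange | 3600.00 | 50.00 | 128.00 | 180000.00 | 460800.00
Σ | 7120.00 |  |  | 356000.00 | 654400.00
x_c = 356000.00 / 7120.00 = 50.00 mm
y_c = 654400.00 / 7120.00 = 91.91 mm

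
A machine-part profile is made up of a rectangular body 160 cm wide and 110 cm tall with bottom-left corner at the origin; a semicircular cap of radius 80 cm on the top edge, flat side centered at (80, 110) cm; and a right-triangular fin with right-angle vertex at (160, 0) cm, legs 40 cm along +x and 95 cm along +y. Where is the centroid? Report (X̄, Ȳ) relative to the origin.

Part | A | x̄ᵢ | ȳᵢ | A·x̄ᵢ | A·ȳᵢ
rectangular body | 17600.00 | 80.00 | 55.00 | 1408000.00 | 968000.00
semicircular top | 10053.10 | 80.00 | 143.95 | 804247.72 | 1447173.95
triangular fin | 1900.00 | 173.33 | 31.67 | 329333.33 | 60166.67
Σ | 29553.10 |  |  | 2541581.05 | 2475340.61
X̄ = 2541581.05 / 29553.10 = 86.00 cm
Ȳ = 2475340.61 / 29553.10 = 83.76 cm

X̄ = 86.00 cm, Ȳ = 83.76 cm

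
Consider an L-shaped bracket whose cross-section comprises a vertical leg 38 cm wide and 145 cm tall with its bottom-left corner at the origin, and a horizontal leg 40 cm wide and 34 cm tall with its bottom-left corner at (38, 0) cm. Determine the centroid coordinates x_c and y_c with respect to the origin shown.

vertical leg: A = 38 × 145 = 5510.00, centroid at (19.00, 72.50).
horizontal leg: A = 40 × 34 = 1360.00, centroid at (58.00, 17.00).
ΣA = 6870.00 cm², ΣAx_c = 183570.00 cm³, ΣAy_c = 422595.00 cm³.
x_c = 183570.00/6870.00 = 26.72 cm; y_c = 422595.00/6870.00 = 61.51 cm.

x_c = 26.72 cm, y_c = 61.51 cm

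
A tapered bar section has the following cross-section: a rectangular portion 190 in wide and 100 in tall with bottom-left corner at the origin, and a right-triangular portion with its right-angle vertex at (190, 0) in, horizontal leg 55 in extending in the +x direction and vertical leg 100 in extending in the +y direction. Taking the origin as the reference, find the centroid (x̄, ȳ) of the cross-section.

x̄ = 109.33 in, ȳ = 47.89 in

Part | A | x̄ᵢ | ȳᵢ | A·x̄ᵢ | A·ȳᵢ
rectangular portion | 19000.00 | 95.00 | 50.00 | 1805000.00 | 950000.00
triangular portion | 2750.00 | 208.33 | 33.33 | 572916.67 | 91666.67
Σ | 21750.00 |  |  | 2377916.67 | 1041666.67
x̄ = 2377916.67 / 21750.00 = 109.33 in
ȳ = 1041666.67 / 21750.00 = 47.89 in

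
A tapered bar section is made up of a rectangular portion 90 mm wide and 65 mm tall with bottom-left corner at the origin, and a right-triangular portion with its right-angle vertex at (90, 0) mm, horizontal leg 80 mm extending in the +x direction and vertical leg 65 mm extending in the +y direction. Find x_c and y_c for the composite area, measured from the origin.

x_c = 67.05 mm, y_c = 29.17 mm

Part | A | x̄ᵢ | ȳᵢ | A·x̄ᵢ | A·ȳᵢ
rectangular portion | 5850.00 | 45.00 | 32.50 | 263250.00 | 190125.00
triangular portion | 2600.00 | 116.67 | 21.67 | 303333.33 | 56333.33
Σ | 8450.00 |  |  | 566583.33 | 246458.33
x_c = 566583.33 / 8450.00 = 67.05 mm
y_c = 246458.33 / 8450.00 = 29.17 mm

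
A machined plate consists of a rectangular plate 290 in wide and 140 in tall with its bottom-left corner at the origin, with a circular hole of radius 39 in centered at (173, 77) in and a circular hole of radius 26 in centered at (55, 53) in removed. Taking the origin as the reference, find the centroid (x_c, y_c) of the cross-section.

x_c = 146.70 in, y_c = 70.08 in

plate: A = 290 × 140 = 40600.00, centroid at (145.00, 70.00).
hole 1: A = −π·39² = -4778.36, centroid at (173.00, 77.00).
hole 2: A = −π·26² = -2123.72, centroid at (55.00, 53.00).
ΣA = 33697.92 in²
ΣAx_c = (40600.00)(145.00) + (-4778.36)(173.00) + (-2123.72)(55.00) = 4943538.89 in³
ΣAy_c = (40600.00)(70.00) + (-4778.36)(77.00) + (-2123.72)(53.00) = 2361509.11 in³
x_c = 4943538.89 / 33697.92 = 146.70 in
y_c = 2361509.11 / 33697.92 = 70.08 in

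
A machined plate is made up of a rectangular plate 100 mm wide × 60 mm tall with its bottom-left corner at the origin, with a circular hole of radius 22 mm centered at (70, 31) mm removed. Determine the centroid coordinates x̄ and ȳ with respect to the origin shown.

x̄ = 43.21 mm, ȳ = 29.66 mm

plate: A = 100 × 60 = 6000.00, centroid at (50.00, 30.00).
hole: A = −π·22² = -1520.53, centroid at (70.00, 31.00).
ΣA = 4479.47 mm²
ΣAx̄ = (6000.00)(50.00) + (-1520.53)(70.00) = 193562.84 mm³
ΣAȳ = (6000.00)(30.00) + (-1520.53)(31.00) = 132863.54 mm³
x̄ = 193562.84 / 4479.47 = 43.21 mm
ȳ = 132863.54 / 4479.47 = 29.66 mm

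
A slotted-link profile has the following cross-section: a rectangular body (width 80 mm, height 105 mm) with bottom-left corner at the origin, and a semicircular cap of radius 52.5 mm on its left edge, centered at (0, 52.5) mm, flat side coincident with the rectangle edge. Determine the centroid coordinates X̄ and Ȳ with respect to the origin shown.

rectangular body: A = 80 × 105 = 8400.00, centroid at (40.00, 52.50).
semicircular end: A = ½π·52.5² = 4329.51, centroid at (-22.28, 52.50).
ΣA = 12729.51 mm²
ΣAX̄ = (8400.00)(40.00) + (4329.51)(-22.28) = 239531.25 mm³
ΣAȲ = (8400.00)(52.50) + (4329.51)(52.50) = 668299.14 mm³
X̄ = 239531.25 / 12729.51 = 18.82 mm
Ȳ = 668299.14 / 12729.51 = 52.50 mm

X̄ = 18.82 mm, Ȳ = 52.50 mm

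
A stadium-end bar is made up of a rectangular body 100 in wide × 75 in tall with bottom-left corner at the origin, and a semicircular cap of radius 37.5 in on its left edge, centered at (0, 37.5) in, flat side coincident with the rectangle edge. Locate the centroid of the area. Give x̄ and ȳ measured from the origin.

rectangular body: A = 100 × 75 = 7500.00, centroid at (50.00, 37.50).
semicircular end: A = ½π·37.5² = 2208.93, centroid at (-15.92, 37.50).
ΣA = 9708.93 in², ΣAx̄ = 339843.75 in³, ΣAȳ = 364084.96 in³.
x̄ = 339843.75/9708.93 = 35.00 in; ȳ = 364084.96/9708.93 = 37.50 in.

x̄ = 35.00 in, ȳ = 37.50 in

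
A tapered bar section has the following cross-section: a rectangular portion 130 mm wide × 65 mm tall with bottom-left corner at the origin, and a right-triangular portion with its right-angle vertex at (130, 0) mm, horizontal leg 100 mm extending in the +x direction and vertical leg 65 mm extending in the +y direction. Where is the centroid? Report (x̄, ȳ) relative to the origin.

rectangular portion: A = 130 × 65 = 8450.00, centroid at (65.00, 32.50).
triangular portion: A = ½·100·65 = 3250.00, centroid at (163.33, 21.67).
ΣA = 11700.00 mm², ΣAx̄ = 1080083.33 mm³, ΣAȳ = 345041.67 mm³.
x̄ = 1080083.33/11700.00 = 92.31 mm; ȳ = 345041.67/11700.00 = 29.49 mm.

x̄ = 92.31 mm, ȳ = 29.49 mm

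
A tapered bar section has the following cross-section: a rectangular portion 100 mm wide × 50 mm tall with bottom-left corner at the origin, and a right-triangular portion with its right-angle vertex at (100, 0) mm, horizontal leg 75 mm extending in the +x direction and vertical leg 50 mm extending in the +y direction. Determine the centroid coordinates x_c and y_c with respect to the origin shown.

x_c = 70.45 mm, y_c = 22.73 mm

Part | A | x̄ᵢ | ȳᵢ | A·x̄ᵢ | A·ȳᵢ
rectangular portion | 5000.00 | 50.00 | 25.00 | 250000.00 | 125000.00
triangular portion | 1875.00 | 125.00 | 16.67 | 234375.00 | 31250.00
Σ | 6875.00 |  |  | 484375.00 | 156250.00
x_c = 484375.00 / 6875.00 = 70.45 mm
y_c = 156250.00 / 6875.00 = 22.73 mm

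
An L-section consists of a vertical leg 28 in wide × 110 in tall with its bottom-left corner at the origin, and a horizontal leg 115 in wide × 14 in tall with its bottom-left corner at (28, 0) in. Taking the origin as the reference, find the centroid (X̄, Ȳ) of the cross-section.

vertical leg: A = 28 × 110 = 3080.00, centroid at (14.00, 55.00).
horizontal leg: A = 115 × 14 = 1610.00, centroid at (85.50, 7.00).
ΣA = 4690.00 in², ΣAX̄ = 180775.00 in³, ΣAȲ = 180670.00 in³.
X̄ = 180775.00/4690.00 = 38.54 in; Ȳ = 180670.00/4690.00 = 38.52 in.

X̄ = 38.54 in, Ȳ = 38.52 in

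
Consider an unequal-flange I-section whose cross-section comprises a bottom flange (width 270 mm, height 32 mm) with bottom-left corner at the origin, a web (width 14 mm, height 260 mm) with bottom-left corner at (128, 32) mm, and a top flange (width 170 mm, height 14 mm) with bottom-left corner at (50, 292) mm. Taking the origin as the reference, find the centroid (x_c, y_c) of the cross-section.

Part | A | x̄ᵢ | ȳᵢ | A·x̄ᵢ | A·ȳᵢ
bottom flange | 8640.00 | 135.00 | 16.00 | 1166400.00 | 138240.00
web | 3640.00 | 135.00 | 162.00 | 491400.00 | 589680.00
top flange | 2380.00 | 135.00 | 299.00 | 321300.00 | 711620.00
Σ | 14660.00 |  |  | 1979100.00 | 1439540.00
x_c = 1979100.00 / 14660.00 = 135.00 mm
y_c = 1439540.00 / 14660.00 = 98.20 mm

x_c = 135.00 mm, y_c = 98.20 mm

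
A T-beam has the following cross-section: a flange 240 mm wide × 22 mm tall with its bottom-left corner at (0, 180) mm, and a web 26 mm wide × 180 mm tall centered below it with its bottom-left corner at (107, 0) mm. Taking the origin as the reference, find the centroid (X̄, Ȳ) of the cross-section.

X̄ = 120.00 mm, Ȳ = 143.54 mm

web: A = 26 × 180 = 4680.00, centroid at (120.00, 90.00).
flange: A = 240 × 22 = 5280.00, centroid at (120.00, 191.00).
ΣA = 9960.00 mm²
ΣAX̄ = (4680.00)(120.00) + (5280.00)(120.00) = 1195200.00 mm³
ΣAȲ = (4680.00)(90.00) + (5280.00)(191.00) = 1429680.00 mm³
X̄ = 1195200.00 / 9960.00 = 120.00 mm
Ȳ = 1429680.00 / 9960.00 = 143.54 mm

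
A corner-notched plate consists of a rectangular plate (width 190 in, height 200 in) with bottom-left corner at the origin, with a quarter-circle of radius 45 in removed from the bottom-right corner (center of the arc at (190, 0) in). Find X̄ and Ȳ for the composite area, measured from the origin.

plate: A = 190 × 200 = 38000.00, centroid at (95.00, 100.00).
removed quarter-circle: A = −¼π·45² = -1590.43, centroid at (170.90, 19.10).
ΣA = 36409.57 in²
ΣAX̄ = (38000.00)(95.00) + (-1590.43)(170.90) = 3338193.06 in³
ΣAȲ = (38000.00)(100.00) + (-1590.43)(19.10) = 3769625.00 in³
X̄ = 3338193.06 / 36409.57 = 91.68 in
Ȳ = 3769625.00 / 36409.57 = 103.53 in

X̄ = 91.68 in, Ȳ = 103.53 in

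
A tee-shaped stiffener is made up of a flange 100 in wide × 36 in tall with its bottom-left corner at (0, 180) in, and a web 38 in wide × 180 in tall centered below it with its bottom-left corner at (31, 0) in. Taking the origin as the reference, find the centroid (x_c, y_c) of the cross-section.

x_c = 50.00 in, y_c = 127.24 in

web: A = 38 × 180 = 6840.00, centroid at (50.00, 90.00).
flange: A = 100 × 36 = 3600.00, centroid at (50.00, 198.00).
ΣA = 10440.00 in², ΣAx_c = 522000.00 in³, ΣAy_c = 1328400.00 in³.
x_c = 522000.00/10440.00 = 50.00 in; y_c = 1328400.00/10440.00 = 127.24 in.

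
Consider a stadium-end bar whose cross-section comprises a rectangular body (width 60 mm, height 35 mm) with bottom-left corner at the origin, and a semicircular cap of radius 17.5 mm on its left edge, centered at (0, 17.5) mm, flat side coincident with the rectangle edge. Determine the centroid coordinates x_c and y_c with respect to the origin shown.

rectangular body: A = 60 × 35 = 2100.00, centroid at (30.00, 17.50).
semicircular end: A = ½π·17.5² = 481.06, centroid at (-7.43, 17.50).
ΣA = 2581.06 mm², ΣAx_c = 59427.08 mm³, ΣAy_c = 45168.49 mm³.
x_c = 59427.08/2581.06 = 23.02 mm; y_c = 45168.49/2581.06 = 17.50 mm.

x_c = 23.02 mm, y_c = 17.50 mm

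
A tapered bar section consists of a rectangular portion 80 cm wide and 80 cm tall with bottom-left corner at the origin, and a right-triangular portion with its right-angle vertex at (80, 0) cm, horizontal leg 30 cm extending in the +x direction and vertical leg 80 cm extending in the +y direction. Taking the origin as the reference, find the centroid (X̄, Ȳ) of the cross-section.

X̄ = 47.89 cm, Ȳ = 37.89 cm

rectangular portion: A = 80 × 80 = 6400.00, centroid at (40.00, 40.00).
triangular portion: A = ½·30·80 = 1200.00, centroid at (90.00, 26.67).
ΣA = 7600.00 cm²
ΣAX̄ = (6400.00)(40.00) + (1200.00)(90.00) = 364000.00 cm³
ΣAȲ = (6400.00)(40.00) + (1200.00)(26.67) = 288000.00 cm³
X̄ = 364000.00 / 7600.00 = 47.89 cm
Ȳ = 288000.00 / 7600.00 = 37.89 cm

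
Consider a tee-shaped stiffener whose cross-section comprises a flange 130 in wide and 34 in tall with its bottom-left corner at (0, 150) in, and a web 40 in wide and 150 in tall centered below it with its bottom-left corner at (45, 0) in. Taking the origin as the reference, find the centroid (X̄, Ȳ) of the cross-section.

web: A = 40 × 150 = 6000.00, centroid at (65.00, 75.00).
flange: A = 130 × 34 = 4420.00, centroid at (65.00, 167.00).
ΣA = 10420.00 in², ΣAX̄ = 677300.00 in³, ΣAȲ = 1188140.00 in³.
X̄ = 677300.00/10420.00 = 65.00 in; Ȳ = 1188140.00/10420.00 = 114.02 in.

X̄ = 65.00 in, Ȳ = 114.02 in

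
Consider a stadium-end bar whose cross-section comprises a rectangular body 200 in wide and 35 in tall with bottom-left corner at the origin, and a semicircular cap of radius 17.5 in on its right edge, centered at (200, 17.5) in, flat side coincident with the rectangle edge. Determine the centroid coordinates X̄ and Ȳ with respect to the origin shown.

rectangular body: A = 200 × 35 = 7000.00, centroid at (100.00, 17.50).
semicircular end: A = ½π·17.5² = 481.06, centroid at (207.43, 17.50).
ΣA = 7481.06 in², ΣAX̄ = 799784.19 in³, ΣAȲ = 130918.49 in³.
X̄ = 799784.19/7481.06 = 106.91 in; Ȳ = 130918.49/7481.06 = 17.50 in.

X̄ = 106.91 in, Ȳ = 17.50 in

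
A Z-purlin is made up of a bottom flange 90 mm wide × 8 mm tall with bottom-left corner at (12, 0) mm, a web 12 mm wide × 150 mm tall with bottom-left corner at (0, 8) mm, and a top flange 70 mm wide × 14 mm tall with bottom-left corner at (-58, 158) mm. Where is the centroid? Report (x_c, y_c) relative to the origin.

Part | A | x̄ᵢ | ȳᵢ | A·x̄ᵢ | A·ȳᵢ
bottom flange | 720.00 | 57.00 | 4.00 | 41040.00 | 2880.00
web | 1800.00 | 6.00 | 83.00 | 10800.00 | 149400.00
top flange | 980.00 | -23.00 | 165.00 | -22540.00 | 161700.00
Σ | 3500.00 |  |  | 29300.00 | 313980.00
x_c = 29300.00 / 3500.00 = 8.37 mm
y_c = 313980.00 / 3500.00 = 89.71 mm

x_c = 8.37 mm, y_c = 89.71 mm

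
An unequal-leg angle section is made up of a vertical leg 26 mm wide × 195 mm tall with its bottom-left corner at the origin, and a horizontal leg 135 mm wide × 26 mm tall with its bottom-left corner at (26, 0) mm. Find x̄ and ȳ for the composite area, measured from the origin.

Part | A | x̄ᵢ | ȳᵢ | A·x̄ᵢ | A·ȳᵢ
vertical leg | 5070.00 | 13.00 | 97.50 | 65910.00 | 494325.00
horizontal leg | 3510.00 | 93.50 | 13.00 | 328185.00 | 45630.00
Σ | 8580.00 |  |  | 394095.00 | 539955.00
x̄ = 394095.00 / 8580.00 = 45.93 mm
ȳ = 539955.00 / 8580.00 = 62.93 mm

x̄ = 45.93 mm, ȳ = 62.93 mm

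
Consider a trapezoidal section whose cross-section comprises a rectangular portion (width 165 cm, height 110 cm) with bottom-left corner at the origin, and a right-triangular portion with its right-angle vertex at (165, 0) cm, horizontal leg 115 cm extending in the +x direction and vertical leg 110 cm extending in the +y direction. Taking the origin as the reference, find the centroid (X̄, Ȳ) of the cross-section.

rectangular portion: A = 165 × 110 = 18150.00, centroid at (82.50, 55.00).
triangular portion: A = ½·115·110 = 6325.00, centroid at (203.33, 36.67).
ΣA = 24475.00 cm², ΣAX̄ = 2783458.33 cm³, ΣAȲ = 1230166.67 cm³.
X̄ = 2783458.33/24475.00 = 113.73 cm; Ȳ = 1230166.67/24475.00 = 50.26 cm.

X̄ = 113.73 cm, Ȳ = 50.26 cm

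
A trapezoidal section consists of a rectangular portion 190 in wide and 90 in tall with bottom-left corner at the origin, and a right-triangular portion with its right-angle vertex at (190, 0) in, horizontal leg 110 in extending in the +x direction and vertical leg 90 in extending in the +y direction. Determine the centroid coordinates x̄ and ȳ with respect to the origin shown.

x̄ = 124.56 in, ȳ = 41.63 in

Part | A | x̄ᵢ | ȳᵢ | A·x̄ᵢ | A·ȳᵢ
rectangular portion | 17100.00 | 95.00 | 45.00 | 1624500.00 | 769500.00
triangular portion | 4950.00 | 226.67 | 30.00 | 1122000.00 | 148500.00
Σ | 22050.00 |  |  | 2746500.00 | 918000.00
x̄ = 2746500.00 / 22050.00 = 124.56 in
ȳ = 918000.00 / 22050.00 = 41.63 in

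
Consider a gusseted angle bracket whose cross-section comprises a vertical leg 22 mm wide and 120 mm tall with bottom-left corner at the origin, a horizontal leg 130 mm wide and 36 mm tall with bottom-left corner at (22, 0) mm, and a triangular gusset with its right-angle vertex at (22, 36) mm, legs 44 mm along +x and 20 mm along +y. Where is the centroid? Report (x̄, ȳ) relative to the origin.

vertical leg: A = 22 × 120 = 2640.00, centroid at (11.00, 60.00).
horizontal leg: A = 130 × 36 = 4680.00, centroid at (87.00, 18.00).
gusset: A = ½·44·20 = 440.00, centroid at (36.67, 42.67).
ΣA = 7760.00 mm²
ΣAx̄ = (2640.00)(11.00) + (4680.00)(87.00) + (440.00)(36.67) = 452333.33 mm³
ΣAȳ = (2640.00)(60.00) + (4680.00)(18.00) + (440.00)(42.67) = 261413.33 mm³
x̄ = 452333.33 / 7760.00 = 58.29 mm
ȳ = 261413.33 / 7760.00 = 33.69 mm

x̄ = 58.29 mm, ȳ = 33.69 mm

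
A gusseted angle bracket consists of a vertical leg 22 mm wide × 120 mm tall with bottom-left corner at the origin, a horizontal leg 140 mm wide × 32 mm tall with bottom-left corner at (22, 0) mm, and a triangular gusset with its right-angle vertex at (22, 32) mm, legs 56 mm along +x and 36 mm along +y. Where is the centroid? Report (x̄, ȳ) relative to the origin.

x̄ = 59.32 mm, ȳ = 33.76 mm

vertical leg: A = 22 × 120 = 2640.00, centroid at (11.00, 60.00).
horizontal leg: A = 140 × 32 = 4480.00, centroid at (92.00, 16.00).
gusset: A = ½·56·36 = 1008.00, centroid at (40.67, 44.00).
ΣA = 8128.00 mm²
ΣAx̄ = (2640.00)(11.00) + (4480.00)(92.00) + (1008.00)(40.67) = 482192.00 mm³
ΣAȳ = (2640.00)(60.00) + (4480.00)(16.00) + (1008.00)(44.00) = 274432.00 mm³
x̄ = 482192.00 / 8128.00 = 59.32 mm
ȳ = 274432.00 / 8128.00 = 33.76 mm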